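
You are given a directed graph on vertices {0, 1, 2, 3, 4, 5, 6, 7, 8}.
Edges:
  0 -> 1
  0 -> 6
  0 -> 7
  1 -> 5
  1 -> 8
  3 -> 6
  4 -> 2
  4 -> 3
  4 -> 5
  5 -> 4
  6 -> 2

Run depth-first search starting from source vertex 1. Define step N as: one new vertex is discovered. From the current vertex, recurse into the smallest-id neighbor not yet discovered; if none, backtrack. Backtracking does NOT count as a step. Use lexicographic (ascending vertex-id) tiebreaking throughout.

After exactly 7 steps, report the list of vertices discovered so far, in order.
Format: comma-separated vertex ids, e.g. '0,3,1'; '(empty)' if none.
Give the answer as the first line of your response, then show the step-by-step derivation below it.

1,5,4,2,3,6,8

step 1: discover 1; path=1; order=1
step 2: discover 5; path=1>5; order=1,5
step 3: discover 4; path=1>5>4; order=1,5,4
step 4: discover 2; path=1>5>4>2; order=1,5,4,2
step 5: discover 3; path=1>5>4>3; order=1,5,4,2,3
step 6: discover 6; path=1>5>4>3>6; order=1,5,4,2,3,6
step 7: discover 8; path=1>8; order=1,5,4,2,3,6,8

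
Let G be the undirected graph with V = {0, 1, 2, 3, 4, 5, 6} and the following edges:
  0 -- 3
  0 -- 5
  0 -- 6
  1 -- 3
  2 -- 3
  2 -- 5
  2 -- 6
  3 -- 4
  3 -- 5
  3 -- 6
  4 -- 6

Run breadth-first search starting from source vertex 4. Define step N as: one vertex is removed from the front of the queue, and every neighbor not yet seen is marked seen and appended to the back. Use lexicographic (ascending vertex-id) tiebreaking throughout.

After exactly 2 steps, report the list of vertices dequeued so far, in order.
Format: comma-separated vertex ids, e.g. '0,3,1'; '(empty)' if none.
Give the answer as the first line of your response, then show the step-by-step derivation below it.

4,3

step 1: dequeue 4; queue=[3,6]; order=4
step 2: dequeue 3; queue=[6,0,1,2,5]; order=4,3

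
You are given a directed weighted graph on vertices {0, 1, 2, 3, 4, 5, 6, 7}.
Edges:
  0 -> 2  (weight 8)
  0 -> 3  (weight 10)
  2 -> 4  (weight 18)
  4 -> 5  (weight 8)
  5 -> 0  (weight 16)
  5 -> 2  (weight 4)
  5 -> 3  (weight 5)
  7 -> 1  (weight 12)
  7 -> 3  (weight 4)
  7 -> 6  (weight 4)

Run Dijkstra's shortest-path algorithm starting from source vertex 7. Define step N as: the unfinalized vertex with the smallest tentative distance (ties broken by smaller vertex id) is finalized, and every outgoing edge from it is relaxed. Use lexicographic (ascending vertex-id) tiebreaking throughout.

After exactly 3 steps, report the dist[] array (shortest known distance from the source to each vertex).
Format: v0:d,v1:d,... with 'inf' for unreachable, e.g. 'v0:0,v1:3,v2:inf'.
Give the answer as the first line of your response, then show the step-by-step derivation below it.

v0:inf,v1:12,v2:inf,v3:4,v4:inf,v5:inf,v6:4,v7:0

step 1: dist = v0:inf,v1:12,v2:inf,v3:4,v4:inf,v5:inf,v6:4,v7:0
step 2: dist = v0:inf,v1:12,v2:inf,v3:4,v4:inf,v5:inf,v6:4,v7:0
step 3: dist = v0:inf,v1:12,v2:inf,v3:4,v4:inf,v5:inf,v6:4,v7:0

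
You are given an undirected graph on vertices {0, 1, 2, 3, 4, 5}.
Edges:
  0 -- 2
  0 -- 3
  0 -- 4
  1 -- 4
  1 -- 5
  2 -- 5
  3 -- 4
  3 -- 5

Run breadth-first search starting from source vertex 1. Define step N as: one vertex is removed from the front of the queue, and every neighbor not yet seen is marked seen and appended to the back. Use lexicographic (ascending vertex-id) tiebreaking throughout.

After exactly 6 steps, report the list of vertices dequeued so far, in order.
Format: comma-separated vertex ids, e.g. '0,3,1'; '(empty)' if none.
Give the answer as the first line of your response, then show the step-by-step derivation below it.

1,4,5,0,3,2

step 1: dequeue 1; queue=[4,5]; order=1
step 2: dequeue 4; queue=[5,0,3]; order=1,4
step 3: dequeue 5; queue=[0,3,2]; order=1,4,5
step 4: dequeue 0; queue=[3,2]; order=1,4,5,0
step 5: dequeue 3; queue=[2]; order=1,4,5,0,3
step 6: dequeue 2; queue=[(empty)]; order=1,4,5,0,3,2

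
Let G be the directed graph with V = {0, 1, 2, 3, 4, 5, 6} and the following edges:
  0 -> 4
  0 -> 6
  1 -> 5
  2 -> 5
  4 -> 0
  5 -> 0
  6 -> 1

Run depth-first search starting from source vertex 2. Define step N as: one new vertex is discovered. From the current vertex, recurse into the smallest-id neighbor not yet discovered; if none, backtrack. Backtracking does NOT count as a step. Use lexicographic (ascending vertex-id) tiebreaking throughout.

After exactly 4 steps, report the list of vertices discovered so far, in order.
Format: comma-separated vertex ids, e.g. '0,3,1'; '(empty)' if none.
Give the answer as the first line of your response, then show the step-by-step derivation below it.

2,5,0,4

step 1: discover 2; path=2; order=2
step 2: discover 5; path=2>5; order=2,5
step 3: discover 0; path=2>5>0; order=2,5,0
step 4: discover 4; path=2>5>0>4; order=2,5,0,4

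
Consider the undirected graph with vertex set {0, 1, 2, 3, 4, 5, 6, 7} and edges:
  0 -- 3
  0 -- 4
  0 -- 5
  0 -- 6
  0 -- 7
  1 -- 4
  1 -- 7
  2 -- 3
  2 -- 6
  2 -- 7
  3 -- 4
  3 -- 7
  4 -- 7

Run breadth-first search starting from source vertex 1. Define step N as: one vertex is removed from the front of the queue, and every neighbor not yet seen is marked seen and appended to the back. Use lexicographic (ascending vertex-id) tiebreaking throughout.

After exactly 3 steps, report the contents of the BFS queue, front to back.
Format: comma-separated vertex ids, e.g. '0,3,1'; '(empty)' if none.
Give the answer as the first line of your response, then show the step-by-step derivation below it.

0,3,2

step 1: dequeue 1; queue=[4,7]; order=1
step 2: dequeue 4; queue=[7,0,3]; order=1,4
step 3: dequeue 7; queue=[0,3,2]; order=1,4,7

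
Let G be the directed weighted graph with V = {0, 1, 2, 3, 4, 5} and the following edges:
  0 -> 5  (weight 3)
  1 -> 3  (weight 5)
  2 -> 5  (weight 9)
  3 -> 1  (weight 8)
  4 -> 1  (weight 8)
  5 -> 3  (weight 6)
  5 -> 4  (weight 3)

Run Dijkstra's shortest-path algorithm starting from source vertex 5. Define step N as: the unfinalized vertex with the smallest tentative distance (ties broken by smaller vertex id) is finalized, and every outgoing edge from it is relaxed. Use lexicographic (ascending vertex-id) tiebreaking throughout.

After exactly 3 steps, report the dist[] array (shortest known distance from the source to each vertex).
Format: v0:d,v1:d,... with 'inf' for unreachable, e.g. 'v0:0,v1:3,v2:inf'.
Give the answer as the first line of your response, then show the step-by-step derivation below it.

v0:inf,v1:11,v2:inf,v3:6,v4:3,v5:0

step 1: dist = v0:inf,v1:inf,v2:inf,v3:6,v4:3,v5:0
step 2: dist = v0:inf,v1:11,v2:inf,v3:6,v4:3,v5:0
step 3: dist = v0:inf,v1:11,v2:inf,v3:6,v4:3,v5:0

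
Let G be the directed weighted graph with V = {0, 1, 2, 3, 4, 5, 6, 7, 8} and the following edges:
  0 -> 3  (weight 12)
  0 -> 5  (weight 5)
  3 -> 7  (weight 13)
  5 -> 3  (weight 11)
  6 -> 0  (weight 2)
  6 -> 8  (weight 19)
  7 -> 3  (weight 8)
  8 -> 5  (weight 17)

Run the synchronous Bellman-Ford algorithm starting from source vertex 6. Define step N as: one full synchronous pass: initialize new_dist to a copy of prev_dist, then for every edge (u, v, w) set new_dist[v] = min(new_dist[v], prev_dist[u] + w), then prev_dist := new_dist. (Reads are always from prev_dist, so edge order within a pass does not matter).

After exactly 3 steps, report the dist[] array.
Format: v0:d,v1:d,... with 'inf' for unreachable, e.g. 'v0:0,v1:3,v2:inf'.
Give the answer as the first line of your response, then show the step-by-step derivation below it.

v0:2,v1:inf,v2:inf,v3:14,v4:inf,v5:7,v6:0,v7:27,v8:19

step 1: dist = v0:2,v1:inf,v2:inf,v3:inf,v4:inf,v5:inf,v6:0,v7:inf,v8:19
step 2: dist = v0:2,v1:inf,v2:inf,v3:14,v4:inf,v5:7,v6:0,v7:inf,v8:19
step 3: dist = v0:2,v1:inf,v2:inf,v3:14,v4:inf,v5:7,v6:0,v7:27,v8:19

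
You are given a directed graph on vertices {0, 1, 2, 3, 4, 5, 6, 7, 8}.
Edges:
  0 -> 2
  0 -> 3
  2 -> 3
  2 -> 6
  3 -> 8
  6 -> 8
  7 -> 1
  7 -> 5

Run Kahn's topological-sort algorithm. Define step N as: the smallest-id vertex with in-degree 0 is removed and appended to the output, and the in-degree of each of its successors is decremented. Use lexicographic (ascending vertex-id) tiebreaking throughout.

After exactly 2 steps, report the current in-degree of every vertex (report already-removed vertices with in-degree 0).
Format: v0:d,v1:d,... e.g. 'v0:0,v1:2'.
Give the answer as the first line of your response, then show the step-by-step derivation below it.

v0:0,v1:1,v2:0,v3:0,v4:0,v5:1,v6:0,v7:0,v8:2

step 1: output 0; order=[0]; indeg=(0,1,0,1,0,1,1,0,2)
step 2: output 2; order=[0,2]; indeg=(0,1,0,0,0,1,0,0,2)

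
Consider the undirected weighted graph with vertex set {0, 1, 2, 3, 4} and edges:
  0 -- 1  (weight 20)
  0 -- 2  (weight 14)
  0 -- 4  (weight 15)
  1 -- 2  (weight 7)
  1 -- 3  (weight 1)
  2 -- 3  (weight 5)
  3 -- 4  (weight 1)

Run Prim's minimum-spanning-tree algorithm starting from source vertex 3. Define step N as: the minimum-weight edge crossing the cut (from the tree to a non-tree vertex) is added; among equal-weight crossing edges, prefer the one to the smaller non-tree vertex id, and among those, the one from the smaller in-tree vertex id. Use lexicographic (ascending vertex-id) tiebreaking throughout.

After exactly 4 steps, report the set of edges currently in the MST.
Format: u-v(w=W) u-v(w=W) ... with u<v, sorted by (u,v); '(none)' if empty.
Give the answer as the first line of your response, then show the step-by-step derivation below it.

0-2(w=14) 1-3(w=1) 2-3(w=5) 3-4(w=1)

step 1: add edge 1-3 (w=1); MST = {1-3(w=1)}
step 2: add edge 3-4 (w=1); MST = {1-3(w=1) 3-4(w=1)}
step 3: add edge 2-3 (w=5); MST = {1-3(w=1) 2-3(w=5) 3-4(w=1)}
step 4: add edge 0-2 (w=14); MST = {0-2(w=14) 1-3(w=1) 2-3(w=5) 3-4(w=1)}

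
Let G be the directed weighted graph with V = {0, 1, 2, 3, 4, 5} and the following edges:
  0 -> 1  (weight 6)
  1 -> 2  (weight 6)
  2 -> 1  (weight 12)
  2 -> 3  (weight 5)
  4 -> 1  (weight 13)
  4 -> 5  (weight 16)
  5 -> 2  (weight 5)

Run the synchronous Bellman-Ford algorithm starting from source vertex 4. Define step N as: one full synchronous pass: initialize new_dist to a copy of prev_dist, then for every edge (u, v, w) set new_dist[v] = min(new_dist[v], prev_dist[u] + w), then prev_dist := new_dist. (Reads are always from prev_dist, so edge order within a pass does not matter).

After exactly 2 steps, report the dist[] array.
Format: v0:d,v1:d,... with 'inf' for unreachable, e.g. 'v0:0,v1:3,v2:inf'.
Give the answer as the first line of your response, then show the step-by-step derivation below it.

v0:inf,v1:13,v2:19,v3:inf,v4:0,v5:16

step 1: dist = v0:inf,v1:13,v2:inf,v3:inf,v4:0,v5:16
step 2: dist = v0:inf,v1:13,v2:19,v3:inf,v4:0,v5:16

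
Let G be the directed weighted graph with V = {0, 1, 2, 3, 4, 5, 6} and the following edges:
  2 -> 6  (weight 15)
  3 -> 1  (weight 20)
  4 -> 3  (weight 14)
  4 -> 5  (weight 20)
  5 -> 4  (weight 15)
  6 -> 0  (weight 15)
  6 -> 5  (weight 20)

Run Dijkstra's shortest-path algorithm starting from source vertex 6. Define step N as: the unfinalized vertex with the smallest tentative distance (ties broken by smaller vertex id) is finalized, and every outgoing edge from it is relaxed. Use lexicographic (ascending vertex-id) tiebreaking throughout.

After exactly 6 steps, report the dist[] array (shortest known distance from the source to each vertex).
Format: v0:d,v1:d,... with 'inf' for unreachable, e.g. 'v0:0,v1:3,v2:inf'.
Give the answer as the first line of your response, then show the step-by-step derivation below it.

v0:15,v1:69,v2:inf,v3:49,v4:35,v5:20,v6:0

step 1: dist = v0:15,v1:inf,v2:inf,v3:inf,v4:inf,v5:20,v6:0
step 2: dist = v0:15,v1:inf,v2:inf,v3:inf,v4:inf,v5:20,v6:0
step 3: dist = v0:15,v1:inf,v2:inf,v3:inf,v4:35,v5:20,v6:0
step 4: dist = v0:15,v1:inf,v2:inf,v3:49,v4:35,v5:20,v6:0
step 5: dist = v0:15,v1:69,v2:inf,v3:49,v4:35,v5:20,v6:0
step 6: dist = v0:15,v1:69,v2:inf,v3:49,v4:35,v5:20,v6:0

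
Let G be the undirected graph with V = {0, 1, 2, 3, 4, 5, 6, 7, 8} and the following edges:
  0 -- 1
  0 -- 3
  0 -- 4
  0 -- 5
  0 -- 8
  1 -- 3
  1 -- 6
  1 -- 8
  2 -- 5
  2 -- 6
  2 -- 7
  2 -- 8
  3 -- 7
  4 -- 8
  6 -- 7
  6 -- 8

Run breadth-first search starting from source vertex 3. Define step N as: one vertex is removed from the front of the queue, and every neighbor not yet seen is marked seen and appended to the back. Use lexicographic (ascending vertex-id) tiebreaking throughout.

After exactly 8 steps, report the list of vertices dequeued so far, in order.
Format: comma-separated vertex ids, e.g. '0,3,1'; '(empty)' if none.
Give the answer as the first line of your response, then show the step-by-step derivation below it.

3,0,1,7,4,5,8,6

step 1: dequeue 3; queue=[0,1,7]; order=3
step 2: dequeue 0; queue=[1,7,4,5,8]; order=3,0
step 3: dequeue 1; queue=[7,4,5,8,6]; order=3,0,1
step 4: dequeue 7; queue=[4,5,8,6,2]; order=3,0,1,7
step 5: dequeue 4; queue=[5,8,6,2]; order=3,0,1,7,4
step 6: dequeue 5; queue=[8,6,2]; order=3,0,1,7,4,5
step 7: dequeue 8; queue=[6,2]; order=3,0,1,7,4,5,8
step 8: dequeue 6; queue=[2]; order=3,0,1,7,4,5,8,6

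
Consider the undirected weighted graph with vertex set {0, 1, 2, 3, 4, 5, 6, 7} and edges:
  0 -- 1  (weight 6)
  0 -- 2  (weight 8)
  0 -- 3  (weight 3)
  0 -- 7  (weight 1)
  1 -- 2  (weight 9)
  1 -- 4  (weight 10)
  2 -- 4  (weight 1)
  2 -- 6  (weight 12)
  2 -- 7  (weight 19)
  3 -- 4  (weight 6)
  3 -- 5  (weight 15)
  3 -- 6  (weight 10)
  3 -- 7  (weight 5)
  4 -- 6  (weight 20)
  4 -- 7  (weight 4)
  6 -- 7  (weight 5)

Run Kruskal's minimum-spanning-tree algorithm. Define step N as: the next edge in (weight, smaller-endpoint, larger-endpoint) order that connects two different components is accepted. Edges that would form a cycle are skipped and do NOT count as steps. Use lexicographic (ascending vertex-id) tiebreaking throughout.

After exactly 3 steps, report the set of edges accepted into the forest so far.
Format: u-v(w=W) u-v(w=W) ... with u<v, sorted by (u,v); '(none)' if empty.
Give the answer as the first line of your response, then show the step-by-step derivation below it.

0-3(w=3) 0-7(w=1) 2-4(w=1)

step 1: add edge 0-7 (w=1); MST = {0-7(w=1)}
step 2: add edge 2-4 (w=1); MST = {0-7(w=1) 2-4(w=1)}
step 3: add edge 0-3 (w=3); MST = {0-3(w=3) 0-7(w=1) 2-4(w=1)}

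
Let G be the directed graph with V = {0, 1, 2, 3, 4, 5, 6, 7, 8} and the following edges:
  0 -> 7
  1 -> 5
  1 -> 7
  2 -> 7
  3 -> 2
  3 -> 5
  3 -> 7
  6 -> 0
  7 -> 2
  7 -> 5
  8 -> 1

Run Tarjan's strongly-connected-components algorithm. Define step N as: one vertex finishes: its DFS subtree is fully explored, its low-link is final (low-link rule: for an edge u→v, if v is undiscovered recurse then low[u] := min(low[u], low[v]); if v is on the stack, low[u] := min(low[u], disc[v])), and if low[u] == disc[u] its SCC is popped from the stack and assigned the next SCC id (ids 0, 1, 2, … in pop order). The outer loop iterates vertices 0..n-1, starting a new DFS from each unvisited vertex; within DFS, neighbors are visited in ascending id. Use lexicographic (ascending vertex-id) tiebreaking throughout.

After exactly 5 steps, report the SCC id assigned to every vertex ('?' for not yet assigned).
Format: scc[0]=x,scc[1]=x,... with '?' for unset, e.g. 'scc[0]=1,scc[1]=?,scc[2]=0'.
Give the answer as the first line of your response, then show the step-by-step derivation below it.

scc[0]=2,scc[1]=3,scc[2]=1,scc[3]=?,scc[4]=?,scc[5]=0,scc[6]=?,scc[7]=1,scc[8]=?

step 1: low=(low[0]=0,low[1]=?,low[2]=1,low[3]=?,low[4]=?,low[5]=?,low[6]=?,low[7]=1,low[8]=?); scc=(scc[0]=?,scc[1]=?,scc[2]=?,scc[3]=?,scc[4]=?,scc[5]=?,scc[6]=?,scc[7]=?,scc[8]=?)
step 2: low=(low[0]=0,low[1]=?,low[2]=1,low[3]=?,low[4]=?,low[5]=3,low[6]=?,low[7]=1,low[8]=?); scc=(scc[0]=?,scc[1]=?,scc[2]=?,scc[3]=?,scc[4]=?,scc[5]=0,scc[6]=?,scc[7]=?,scc[8]=?)
step 3: low=(low[0]=0,low[1]=?,low[2]=1,low[3]=?,low[4]=?,low[5]=3,low[6]=?,low[7]=1,low[8]=?); scc=(scc[0]=?,scc[1]=?,scc[2]=1,scc[3]=?,scc[4]=?,scc[5]=0,scc[6]=?,scc[7]=1,scc[8]=?)
step 4: low=(low[0]=0,low[1]=?,low[2]=1,low[3]=?,low[4]=?,low[5]=3,low[6]=?,low[7]=1,low[8]=?); scc=(scc[0]=2,scc[1]=?,scc[2]=1,scc[3]=?,scc[4]=?,scc[5]=0,scc[6]=?,scc[7]=1,scc[8]=?)
step 5: low=(low[0]=0,low[1]=4,low[2]=1,low[3]=?,low[4]=?,low[5]=3,low[6]=?,low[7]=1,low[8]=?); scc=(scc[0]=2,scc[1]=3,scc[2]=1,scc[3]=?,scc[4]=?,scc[5]=0,scc[6]=?,scc[7]=1,scc[8]=?)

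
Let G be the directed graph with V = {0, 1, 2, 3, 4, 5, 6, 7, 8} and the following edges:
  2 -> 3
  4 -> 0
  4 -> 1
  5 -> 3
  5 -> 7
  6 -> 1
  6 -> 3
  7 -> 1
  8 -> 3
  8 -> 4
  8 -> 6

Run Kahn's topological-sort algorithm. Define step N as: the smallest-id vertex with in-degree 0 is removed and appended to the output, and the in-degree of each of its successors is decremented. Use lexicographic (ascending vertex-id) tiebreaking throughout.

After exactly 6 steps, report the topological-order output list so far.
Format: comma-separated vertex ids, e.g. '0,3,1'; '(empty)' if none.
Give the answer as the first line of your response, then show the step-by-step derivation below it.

2,5,7,8,4,0

step 1: output 2; order=[2]; indeg=(1,3,0,3,1,0,1,1,0)
step 2: output 5; order=[2,5]; indeg=(1,3,0,2,1,0,1,0,0)
step 3: output 7; order=[2,5,7]; indeg=(1,2,0,2,1,0,1,0,0)
step 4: output 8; order=[2,5,7,8]; indeg=(1,2,0,1,0,0,0,0,0)
step 5: output 4; order=[2,5,7,8,4]; indeg=(0,1,0,1,0,0,0,0,0)
step 6: output 0; order=[2,5,7,8,4,0]; indeg=(0,1,0,1,0,0,0,0,0)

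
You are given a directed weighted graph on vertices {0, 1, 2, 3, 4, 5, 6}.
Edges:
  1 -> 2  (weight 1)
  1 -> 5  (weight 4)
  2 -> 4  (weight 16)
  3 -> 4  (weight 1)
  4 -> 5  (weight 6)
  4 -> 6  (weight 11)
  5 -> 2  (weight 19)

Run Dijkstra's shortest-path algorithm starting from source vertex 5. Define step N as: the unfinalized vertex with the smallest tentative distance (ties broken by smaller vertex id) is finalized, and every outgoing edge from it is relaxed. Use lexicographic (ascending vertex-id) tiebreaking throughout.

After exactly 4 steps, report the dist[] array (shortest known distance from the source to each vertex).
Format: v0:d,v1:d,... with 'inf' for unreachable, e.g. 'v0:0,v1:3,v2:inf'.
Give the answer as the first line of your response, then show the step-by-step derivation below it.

v0:inf,v1:inf,v2:19,v3:inf,v4:35,v5:0,v6:46

step 1: dist = v0:inf,v1:inf,v2:19,v3:inf,v4:inf,v5:0,v6:inf
step 2: dist = v0:inf,v1:inf,v2:19,v3:inf,v4:35,v5:0,v6:inf
step 3: dist = v0:inf,v1:inf,v2:19,v3:inf,v4:35,v5:0,v6:46
step 4: dist = v0:inf,v1:inf,v2:19,v3:inf,v4:35,v5:0,v6:46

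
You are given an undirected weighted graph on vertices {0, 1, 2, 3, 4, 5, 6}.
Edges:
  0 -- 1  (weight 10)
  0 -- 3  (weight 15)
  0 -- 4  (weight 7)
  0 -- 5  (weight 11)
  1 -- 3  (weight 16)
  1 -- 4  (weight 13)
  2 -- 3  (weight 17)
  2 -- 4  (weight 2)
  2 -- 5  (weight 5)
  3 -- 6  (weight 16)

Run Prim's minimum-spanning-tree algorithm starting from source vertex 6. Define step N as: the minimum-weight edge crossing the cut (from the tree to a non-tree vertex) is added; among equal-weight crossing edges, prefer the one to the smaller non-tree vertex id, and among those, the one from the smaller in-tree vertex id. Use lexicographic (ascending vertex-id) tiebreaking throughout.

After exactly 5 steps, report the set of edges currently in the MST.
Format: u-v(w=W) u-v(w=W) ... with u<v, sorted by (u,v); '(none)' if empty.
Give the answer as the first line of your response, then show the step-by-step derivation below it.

0-3(w=15) 0-4(w=7) 2-4(w=2) 2-5(w=5) 3-6(w=16)

step 1: add edge 3-6 (w=16); MST = {3-6(w=16)}
step 2: add edge 0-3 (w=15); MST = {0-3(w=15) 3-6(w=16)}
step 3: add edge 0-4 (w=7); MST = {0-3(w=15) 0-4(w=7) 3-6(w=16)}
step 4: add edge 2-4 (w=2); MST = {0-3(w=15) 0-4(w=7) 2-4(w=2) 3-6(w=16)}
step 5: add edge 2-5 (w=5); MST = {0-3(w=15) 0-4(w=7) 2-4(w=2) 2-5(w=5) 3-6(w=16)}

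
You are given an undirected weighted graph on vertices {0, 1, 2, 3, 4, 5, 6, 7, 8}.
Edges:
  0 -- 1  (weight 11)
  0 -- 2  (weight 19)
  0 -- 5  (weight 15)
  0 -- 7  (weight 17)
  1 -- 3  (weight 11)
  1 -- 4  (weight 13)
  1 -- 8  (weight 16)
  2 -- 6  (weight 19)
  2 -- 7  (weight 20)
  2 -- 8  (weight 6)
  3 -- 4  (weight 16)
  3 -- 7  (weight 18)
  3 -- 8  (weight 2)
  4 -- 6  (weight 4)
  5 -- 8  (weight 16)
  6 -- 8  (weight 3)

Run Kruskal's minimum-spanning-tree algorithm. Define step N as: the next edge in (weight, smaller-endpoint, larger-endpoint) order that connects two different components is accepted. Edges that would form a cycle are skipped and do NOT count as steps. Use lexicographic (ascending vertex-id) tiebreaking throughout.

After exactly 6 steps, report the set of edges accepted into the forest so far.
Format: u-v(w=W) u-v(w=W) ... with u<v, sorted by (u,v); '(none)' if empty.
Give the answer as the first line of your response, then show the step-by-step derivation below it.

0-1(w=11) 1-3(w=11) 2-8(w=6) 3-8(w=2) 4-6(w=4) 6-8(w=3)

step 1: add edge 3-8 (w=2); MST = {3-8(w=2)}
step 2: add edge 6-8 (w=3); MST = {3-8(w=2) 6-8(w=3)}
step 3: add edge 4-6 (w=4); MST = {3-8(w=2) 4-6(w=4) 6-8(w=3)}
step 4: add edge 2-8 (w=6); MST = {2-8(w=6) 3-8(w=2) 4-6(w=4) 6-8(w=3)}
step 5: add edge 0-1 (w=11); MST = {0-1(w=11) 2-8(w=6) 3-8(w=2) 4-6(w=4) 6-8(w=3)}
step 6: add edge 1-3 (w=11); MST = {0-1(w=11) 1-3(w=11) 2-8(w=6) 3-8(w=2) 4-6(w=4) 6-8(w=3)}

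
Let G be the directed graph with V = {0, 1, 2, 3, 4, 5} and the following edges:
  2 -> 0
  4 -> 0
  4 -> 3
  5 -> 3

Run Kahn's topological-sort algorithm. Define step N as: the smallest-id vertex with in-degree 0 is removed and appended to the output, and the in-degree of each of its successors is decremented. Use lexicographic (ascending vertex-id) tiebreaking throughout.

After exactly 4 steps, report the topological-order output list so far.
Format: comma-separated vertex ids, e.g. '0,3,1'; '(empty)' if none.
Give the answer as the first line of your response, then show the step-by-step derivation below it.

1,2,4,0

step 1: output 1; order=[1]; indeg=(2,0,0,2,0,0)
step 2: output 2; order=[1,2]; indeg=(1,0,0,2,0,0)
step 3: output 4; order=[1,2,4]; indeg=(0,0,0,1,0,0)
step 4: output 0; order=[1,2,4,0]; indeg=(0,0,0,1,0,0)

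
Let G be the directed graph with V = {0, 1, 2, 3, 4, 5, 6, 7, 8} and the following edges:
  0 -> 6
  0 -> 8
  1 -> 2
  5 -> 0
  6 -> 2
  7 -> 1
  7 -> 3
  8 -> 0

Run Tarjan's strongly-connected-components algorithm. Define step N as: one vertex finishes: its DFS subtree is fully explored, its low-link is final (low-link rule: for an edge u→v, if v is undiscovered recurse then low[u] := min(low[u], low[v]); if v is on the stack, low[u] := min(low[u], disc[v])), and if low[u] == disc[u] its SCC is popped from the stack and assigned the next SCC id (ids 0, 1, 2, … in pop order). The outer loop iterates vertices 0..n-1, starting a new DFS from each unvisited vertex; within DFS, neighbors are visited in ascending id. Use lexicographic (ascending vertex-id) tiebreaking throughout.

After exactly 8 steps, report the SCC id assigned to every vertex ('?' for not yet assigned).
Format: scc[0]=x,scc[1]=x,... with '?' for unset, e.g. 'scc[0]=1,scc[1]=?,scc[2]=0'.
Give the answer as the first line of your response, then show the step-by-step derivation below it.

scc[0]=2,scc[1]=3,scc[2]=0,scc[3]=4,scc[4]=5,scc[5]=6,scc[6]=1,scc[7]=?,scc[8]=2

step 1: low=(low[0]=0,low[1]=?,low[2]=2,low[3]=?,low[4]=?,low[5]=?,low[6]=1,low[7]=?,low[8]=?); scc=(scc[0]=?,scc[1]=?,scc[2]=0,scc[3]=?,scc[4]=?,scc[5]=?,scc[6]=?,scc[7]=?,scc[8]=?)
step 2: low=(low[0]=0,low[1]=?,low[2]=2,low[3]=?,low[4]=?,low[5]=?,low[6]=1,low[7]=?,low[8]=?); scc=(scc[0]=?,scc[1]=?,scc[2]=0,scc[3]=?,scc[4]=?,scc[5]=?,scc[6]=1,scc[7]=?,scc[8]=?)
step 3: low=(low[0]=0,low[1]=?,low[2]=2,low[3]=?,low[4]=?,low[5]=?,low[6]=1,low[7]=?,low[8]=0); scc=(scc[0]=?,scc[1]=?,scc[2]=0,scc[3]=?,scc[4]=?,scc[5]=?,scc[6]=1,scc[7]=?,scc[8]=?)
step 4: low=(low[0]=0,low[1]=?,low[2]=2,low[3]=?,low[4]=?,low[5]=?,low[6]=1,low[7]=?,low[8]=0); scc=(scc[0]=2,scc[1]=?,scc[2]=0,scc[3]=?,scc[4]=?,scc[5]=?,scc[6]=1,scc[7]=?,scc[8]=2)
step 5: low=(low[0]=0,low[1]=4,low[2]=2,low[3]=?,low[4]=?,low[5]=?,low[6]=1,low[7]=?,low[8]=0); scc=(scc[0]=2,scc[1]=3,scc[2]=0,scc[3]=?,scc[4]=?,scc[5]=?,scc[6]=1,scc[7]=?,scc[8]=2)
step 6: low=(low[0]=0,low[1]=4,low[2]=2,low[3]=5,low[4]=?,low[5]=?,low[6]=1,low[7]=?,low[8]=0); scc=(scc[0]=2,scc[1]=3,scc[2]=0,scc[3]=4,scc[4]=?,scc[5]=?,scc[6]=1,scc[7]=?,scc[8]=2)
step 7: low=(low[0]=0,low[1]=4,low[2]=2,low[3]=5,low[4]=6,low[5]=?,low[6]=1,low[7]=?,low[8]=0); scc=(scc[0]=2,scc[1]=3,scc[2]=0,scc[3]=4,scc[4]=5,scc[5]=?,scc[6]=1,scc[7]=?,scc[8]=2)
step 8: low=(low[0]=0,low[1]=4,low[2]=2,low[3]=5,low[4]=6,low[5]=7,low[6]=1,low[7]=?,low[8]=0); scc=(scc[0]=2,scc[1]=3,scc[2]=0,scc[3]=4,scc[4]=5,scc[5]=6,scc[6]=1,scc[7]=?,scc[8]=2)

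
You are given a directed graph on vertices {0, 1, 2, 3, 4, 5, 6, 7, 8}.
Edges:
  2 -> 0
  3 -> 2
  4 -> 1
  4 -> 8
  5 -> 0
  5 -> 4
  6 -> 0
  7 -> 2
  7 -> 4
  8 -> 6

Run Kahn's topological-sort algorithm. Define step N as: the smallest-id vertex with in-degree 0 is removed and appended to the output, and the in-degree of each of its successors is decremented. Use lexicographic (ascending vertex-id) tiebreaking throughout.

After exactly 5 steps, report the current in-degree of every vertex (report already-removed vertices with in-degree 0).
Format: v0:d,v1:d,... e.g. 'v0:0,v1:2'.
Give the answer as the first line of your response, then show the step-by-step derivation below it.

v0:1,v1:0,v2:0,v3:0,v4:0,v5:0,v6:1,v7:0,v8:0

step 1: output 3; order=[3]; indeg=(3,1,1,0,2,0,1,0,1)
step 2: output 5; order=[3,5]; indeg=(2,1,1,0,1,0,1,0,1)
step 3: output 7; order=[3,5,7]; indeg=(2,1,0,0,0,0,1,0,1)
step 4: output 2; order=[3,5,7,2]; indeg=(1,1,0,0,0,0,1,0,1)
step 5: output 4; order=[3,5,7,2,4]; indeg=(1,0,0,0,0,0,1,0,0)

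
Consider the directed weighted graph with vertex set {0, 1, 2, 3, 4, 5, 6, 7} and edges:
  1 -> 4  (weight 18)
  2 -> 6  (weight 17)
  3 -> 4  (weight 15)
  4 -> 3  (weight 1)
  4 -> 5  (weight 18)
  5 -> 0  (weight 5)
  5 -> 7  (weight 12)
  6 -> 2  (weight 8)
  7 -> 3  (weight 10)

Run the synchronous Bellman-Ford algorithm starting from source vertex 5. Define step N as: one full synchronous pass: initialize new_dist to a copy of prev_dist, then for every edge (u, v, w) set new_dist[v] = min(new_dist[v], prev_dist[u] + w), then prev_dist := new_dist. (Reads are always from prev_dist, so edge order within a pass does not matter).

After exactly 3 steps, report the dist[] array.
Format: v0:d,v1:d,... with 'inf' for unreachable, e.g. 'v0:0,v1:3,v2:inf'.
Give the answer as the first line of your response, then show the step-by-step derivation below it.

v0:5,v1:inf,v2:inf,v3:22,v4:37,v5:0,v6:inf,v7:12

step 1: dist = v0:5,v1:inf,v2:inf,v3:inf,v4:inf,v5:0,v6:inf,v7:12
step 2: dist = v0:5,v1:inf,v2:inf,v3:22,v4:inf,v5:0,v6:inf,v7:12
step 3: dist = v0:5,v1:inf,v2:inf,v3:22,v4:37,v5:0,v6:inf,v7:12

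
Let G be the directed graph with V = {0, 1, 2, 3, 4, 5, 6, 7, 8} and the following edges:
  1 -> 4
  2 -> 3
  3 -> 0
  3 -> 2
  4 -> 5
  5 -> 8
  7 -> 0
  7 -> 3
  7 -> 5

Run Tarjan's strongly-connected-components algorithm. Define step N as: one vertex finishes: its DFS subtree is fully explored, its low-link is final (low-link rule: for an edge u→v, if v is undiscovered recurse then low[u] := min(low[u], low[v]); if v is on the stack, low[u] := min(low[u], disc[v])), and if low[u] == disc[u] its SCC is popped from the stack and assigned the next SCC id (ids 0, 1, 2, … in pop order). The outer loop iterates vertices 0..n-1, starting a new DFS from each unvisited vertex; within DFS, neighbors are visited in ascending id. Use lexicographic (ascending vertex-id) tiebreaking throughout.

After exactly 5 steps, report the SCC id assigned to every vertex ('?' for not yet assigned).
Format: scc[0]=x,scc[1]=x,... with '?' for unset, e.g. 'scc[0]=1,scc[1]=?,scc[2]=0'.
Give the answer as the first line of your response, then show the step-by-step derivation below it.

scc[0]=0,scc[1]=4,scc[2]=?,scc[3]=?,scc[4]=3,scc[5]=2,scc[6]=?,scc[7]=?,scc[8]=1

step 1: low=(low[0]=0,low[1]=?,low[2]=?,low[3]=?,low[4]=?,low[5]=?,low[6]=?,low[7]=?,low[8]=?); scc=(scc[0]=0,scc[1]=?,scc[2]=?,scc[3]=?,scc[4]=?,scc[5]=?,scc[6]=?,scc[7]=?,scc[8]=?)
step 2: low=(low[0]=0,low[1]=1,low[2]=?,low[3]=?,low[4]=2,low[5]=3,low[6]=?,low[7]=?,low[8]=4); scc=(scc[0]=0,scc[1]=?,scc[2]=?,scc[3]=?,scc[4]=?,scc[5]=?,scc[6]=?,scc[7]=?,scc[8]=1)
step 3: low=(low[0]=0,low[1]=1,low[2]=?,low[3]=?,low[4]=2,low[5]=3,low[6]=?,low[7]=?,low[8]=4); scc=(scc[0]=0,scc[1]=?,scc[2]=?,scc[3]=?,scc[4]=?,scc[5]=2,scc[6]=?,scc[7]=?,scc[8]=1)
step 4: low=(low[0]=0,low[1]=1,low[2]=?,low[3]=?,low[4]=2,low[5]=3,low[6]=?,low[7]=?,low[8]=4); scc=(scc[0]=0,scc[1]=?,scc[2]=?,scc[3]=?,scc[4]=3,scc[5]=2,scc[6]=?,scc[7]=?,scc[8]=1)
step 5: low=(low[0]=0,low[1]=1,low[2]=?,low[3]=?,low[4]=2,low[5]=3,low[6]=?,low[7]=?,low[8]=4); scc=(scc[0]=0,scc[1]=4,scc[2]=?,scc[3]=?,scc[4]=3,scc[5]=2,scc[6]=?,scc[7]=?,scc[8]=1)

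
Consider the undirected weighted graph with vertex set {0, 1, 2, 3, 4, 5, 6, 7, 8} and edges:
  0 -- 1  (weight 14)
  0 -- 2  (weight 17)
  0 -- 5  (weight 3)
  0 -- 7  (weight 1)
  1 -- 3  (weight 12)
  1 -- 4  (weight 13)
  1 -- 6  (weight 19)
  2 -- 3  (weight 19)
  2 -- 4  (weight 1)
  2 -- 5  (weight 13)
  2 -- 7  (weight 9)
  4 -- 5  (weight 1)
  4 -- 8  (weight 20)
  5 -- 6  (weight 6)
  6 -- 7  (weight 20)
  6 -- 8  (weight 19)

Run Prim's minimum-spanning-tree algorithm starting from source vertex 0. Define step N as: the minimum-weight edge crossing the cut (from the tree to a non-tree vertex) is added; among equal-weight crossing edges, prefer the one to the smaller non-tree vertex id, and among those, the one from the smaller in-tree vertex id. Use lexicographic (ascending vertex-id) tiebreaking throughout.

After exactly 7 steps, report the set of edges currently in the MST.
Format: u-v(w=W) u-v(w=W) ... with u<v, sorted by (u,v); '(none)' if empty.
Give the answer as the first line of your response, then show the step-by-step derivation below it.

0-5(w=3) 0-7(w=1) 1-3(w=12) 1-4(w=13) 2-4(w=1) 4-5(w=1) 5-6(w=6)

step 1: add edge 0-7 (w=1); MST = {0-7(w=1)}
step 2: add edge 0-5 (w=3); MST = {0-5(w=3) 0-7(w=1)}
step 3: add edge 4-5 (w=1); MST = {0-5(w=3) 0-7(w=1) 4-5(w=1)}
step 4: add edge 2-4 (w=1); MST = {0-5(w=3) 0-7(w=1) 2-4(w=1) 4-5(w=1)}
step 5: add edge 5-6 (w=6); MST = {0-5(w=3) 0-7(w=1) 2-4(w=1) 4-5(w=1) 5-6(w=6)}
step 6: add edge 1-4 (w=13); MST = {0-5(w=3) 0-7(w=1) 1-4(w=13) 2-4(w=1) 4-5(w=1) 5-6(w=6)}
step 7: add edge 1-3 (w=12); MST = {0-5(w=3) 0-7(w=1) 1-3(w=12) 1-4(w=13) 2-4(w=1) 4-5(w=1) 5-6(w=6)}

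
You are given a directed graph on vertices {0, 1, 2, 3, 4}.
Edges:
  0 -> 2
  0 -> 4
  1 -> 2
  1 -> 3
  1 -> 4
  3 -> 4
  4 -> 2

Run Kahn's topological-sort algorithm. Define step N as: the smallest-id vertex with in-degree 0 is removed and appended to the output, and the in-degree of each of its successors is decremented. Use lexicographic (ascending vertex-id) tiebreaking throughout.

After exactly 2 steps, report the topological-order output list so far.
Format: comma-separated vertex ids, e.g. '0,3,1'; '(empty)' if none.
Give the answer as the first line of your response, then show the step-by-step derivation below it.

0,1

step 1: output 0; order=[0]; indeg=(0,0,2,1,2)
step 2: output 1; order=[0,1]; indeg=(0,0,1,0,1)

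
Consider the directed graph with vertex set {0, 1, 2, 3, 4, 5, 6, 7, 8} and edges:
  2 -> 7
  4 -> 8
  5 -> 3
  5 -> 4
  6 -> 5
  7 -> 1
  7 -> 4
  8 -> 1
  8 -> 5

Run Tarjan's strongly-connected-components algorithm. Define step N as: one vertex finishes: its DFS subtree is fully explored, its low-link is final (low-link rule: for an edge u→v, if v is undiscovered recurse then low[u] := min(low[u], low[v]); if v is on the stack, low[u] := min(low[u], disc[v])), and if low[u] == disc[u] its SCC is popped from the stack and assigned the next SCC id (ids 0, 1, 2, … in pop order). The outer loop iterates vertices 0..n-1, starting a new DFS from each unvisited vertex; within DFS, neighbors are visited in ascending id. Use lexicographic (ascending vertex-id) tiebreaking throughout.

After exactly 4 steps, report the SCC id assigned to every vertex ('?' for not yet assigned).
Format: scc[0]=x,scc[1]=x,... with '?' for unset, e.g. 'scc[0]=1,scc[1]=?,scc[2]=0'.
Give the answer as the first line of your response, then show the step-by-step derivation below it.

scc[0]=0,scc[1]=1,scc[2]=?,scc[3]=2,scc[4]=?,scc[5]=?,scc[6]=?,scc[7]=?,scc[8]=?

step 1: low=(low[0]=0,low[1]=?,low[2]=?,low[3]=?,low[4]=?,low[5]=?,low[6]=?,low[7]=?,low[8]=?); scc=(scc[0]=0,scc[1]=?,scc[2]=?,scc[3]=?,scc[4]=?,scc[5]=?,scc[6]=?,scc[7]=?,scc[8]=?)
step 2: low=(low[0]=0,low[1]=1,low[2]=?,low[3]=?,low[4]=?,low[5]=?,low[6]=?,low[7]=?,low[8]=?); scc=(scc[0]=0,scc[1]=1,scc[2]=?,scc[3]=?,scc[4]=?,scc[5]=?,scc[6]=?,scc[7]=?,scc[8]=?)
step 3: low=(low[0]=0,low[1]=1,low[2]=2,low[3]=7,low[4]=4,low[5]=6,low[6]=?,low[7]=3,low[8]=5); scc=(scc[0]=0,scc[1]=1,scc[2]=?,scc[3]=2,scc[4]=?,scc[5]=?,scc[6]=?,scc[7]=?,scc[8]=?)
step 4: low=(low[0]=0,low[1]=1,low[2]=2,low[3]=7,low[4]=4,low[5]=4,low[6]=?,low[7]=3,low[8]=5); scc=(scc[0]=0,scc[1]=1,scc[2]=?,scc[3]=2,scc[4]=?,scc[5]=?,scc[6]=?,scc[7]=?,scc[8]=?)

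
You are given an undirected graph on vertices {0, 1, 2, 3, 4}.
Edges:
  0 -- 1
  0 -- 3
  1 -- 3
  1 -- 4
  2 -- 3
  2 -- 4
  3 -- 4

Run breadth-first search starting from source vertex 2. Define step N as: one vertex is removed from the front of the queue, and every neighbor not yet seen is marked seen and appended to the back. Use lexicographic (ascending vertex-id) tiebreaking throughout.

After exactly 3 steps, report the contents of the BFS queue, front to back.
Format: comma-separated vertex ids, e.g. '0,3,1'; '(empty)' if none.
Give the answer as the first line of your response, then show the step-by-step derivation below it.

0,1

step 1: dequeue 2; queue=[3,4]; order=2
step 2: dequeue 3; queue=[4,0,1]; order=2,3
step 3: dequeue 4; queue=[0,1]; order=2,3,4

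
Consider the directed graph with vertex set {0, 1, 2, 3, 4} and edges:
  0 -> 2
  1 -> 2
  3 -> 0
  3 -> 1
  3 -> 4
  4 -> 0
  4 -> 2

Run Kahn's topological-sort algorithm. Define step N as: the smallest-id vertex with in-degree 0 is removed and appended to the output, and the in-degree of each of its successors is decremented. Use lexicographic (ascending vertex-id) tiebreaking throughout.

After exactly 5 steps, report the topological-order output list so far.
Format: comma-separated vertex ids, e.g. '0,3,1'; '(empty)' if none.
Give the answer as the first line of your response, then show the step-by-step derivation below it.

3,1,4,0,2

step 1: output 3; order=[3]; indeg=(1,0,3,0,0)
step 2: output 1; order=[3,1]; indeg=(1,0,2,0,0)
step 3: output 4; order=[3,1,4]; indeg=(0,0,1,0,0)
step 4: output 0; order=[3,1,4,0]; indeg=(0,0,0,0,0)
step 5: output 2; order=[3,1,4,0,2]; indeg=(0,0,0,0,0)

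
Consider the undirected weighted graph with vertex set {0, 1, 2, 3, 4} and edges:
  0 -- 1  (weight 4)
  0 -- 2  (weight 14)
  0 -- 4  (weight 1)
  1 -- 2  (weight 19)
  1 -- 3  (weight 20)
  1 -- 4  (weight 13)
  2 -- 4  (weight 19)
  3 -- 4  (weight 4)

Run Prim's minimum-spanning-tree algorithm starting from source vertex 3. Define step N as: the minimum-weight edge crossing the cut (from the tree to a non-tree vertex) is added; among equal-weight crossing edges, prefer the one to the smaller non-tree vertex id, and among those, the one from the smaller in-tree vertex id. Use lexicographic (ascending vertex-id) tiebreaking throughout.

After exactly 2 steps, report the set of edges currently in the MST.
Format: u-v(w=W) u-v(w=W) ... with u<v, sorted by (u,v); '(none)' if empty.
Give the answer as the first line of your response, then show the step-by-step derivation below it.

0-4(w=1) 3-4(w=4)

step 1: add edge 3-4 (w=4); MST = {3-4(w=4)}
step 2: add edge 0-4 (w=1); MST = {0-4(w=1) 3-4(w=4)}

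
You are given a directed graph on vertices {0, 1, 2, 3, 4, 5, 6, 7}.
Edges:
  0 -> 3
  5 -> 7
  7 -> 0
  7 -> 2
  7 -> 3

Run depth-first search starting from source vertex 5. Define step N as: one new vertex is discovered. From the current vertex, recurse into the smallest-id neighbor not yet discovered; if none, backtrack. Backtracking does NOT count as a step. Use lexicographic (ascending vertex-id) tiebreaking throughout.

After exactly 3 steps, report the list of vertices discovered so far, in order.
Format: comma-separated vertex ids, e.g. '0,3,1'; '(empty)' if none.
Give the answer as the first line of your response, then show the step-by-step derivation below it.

5,7,0

step 1: discover 5; path=5; order=5
step 2: discover 7; path=5>7; order=5,7
step 3: discover 0; path=5>7>0; order=5,7,0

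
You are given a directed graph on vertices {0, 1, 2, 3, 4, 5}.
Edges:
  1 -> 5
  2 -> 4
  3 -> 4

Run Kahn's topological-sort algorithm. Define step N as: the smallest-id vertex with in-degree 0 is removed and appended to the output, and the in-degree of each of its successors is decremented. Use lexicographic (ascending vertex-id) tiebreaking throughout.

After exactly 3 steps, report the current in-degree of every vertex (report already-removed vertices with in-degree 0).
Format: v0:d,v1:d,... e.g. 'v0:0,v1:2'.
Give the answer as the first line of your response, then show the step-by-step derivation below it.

v0:0,v1:0,v2:0,v3:0,v4:1,v5:0

step 1: output 0; order=[0]; indeg=(0,0,0,0,2,1)
step 2: output 1; order=[0,1]; indeg=(0,0,0,0,2,0)
step 3: output 2; order=[0,1,2]; indeg=(0,0,0,0,1,0)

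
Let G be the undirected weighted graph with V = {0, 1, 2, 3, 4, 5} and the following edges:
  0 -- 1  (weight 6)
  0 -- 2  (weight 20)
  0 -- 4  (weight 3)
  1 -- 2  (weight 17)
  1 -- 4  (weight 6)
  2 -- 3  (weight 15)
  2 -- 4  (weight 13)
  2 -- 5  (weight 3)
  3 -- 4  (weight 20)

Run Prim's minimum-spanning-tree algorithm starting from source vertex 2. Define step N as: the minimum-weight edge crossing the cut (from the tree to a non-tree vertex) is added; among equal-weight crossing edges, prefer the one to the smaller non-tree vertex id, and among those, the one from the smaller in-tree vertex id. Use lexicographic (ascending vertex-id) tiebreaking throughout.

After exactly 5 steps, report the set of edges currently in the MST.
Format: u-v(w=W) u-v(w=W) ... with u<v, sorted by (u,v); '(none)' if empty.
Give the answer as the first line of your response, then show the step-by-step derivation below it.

0-1(w=6) 0-4(w=3) 2-3(w=15) 2-4(w=13) 2-5(w=3)

step 1: add edge 2-5 (w=3); MST = {2-5(w=3)}
step 2: add edge 2-4 (w=13); MST = {2-4(w=13) 2-5(w=3)}
step 3: add edge 0-4 (w=3); MST = {0-4(w=3) 2-4(w=13) 2-5(w=3)}
step 4: add edge 0-1 (w=6); MST = {0-1(w=6) 0-4(w=3) 2-4(w=13) 2-5(w=3)}
step 5: add edge 2-3 (w=15); MST = {0-1(w=6) 0-4(w=3) 2-3(w=15) 2-4(w=13) 2-5(w=3)}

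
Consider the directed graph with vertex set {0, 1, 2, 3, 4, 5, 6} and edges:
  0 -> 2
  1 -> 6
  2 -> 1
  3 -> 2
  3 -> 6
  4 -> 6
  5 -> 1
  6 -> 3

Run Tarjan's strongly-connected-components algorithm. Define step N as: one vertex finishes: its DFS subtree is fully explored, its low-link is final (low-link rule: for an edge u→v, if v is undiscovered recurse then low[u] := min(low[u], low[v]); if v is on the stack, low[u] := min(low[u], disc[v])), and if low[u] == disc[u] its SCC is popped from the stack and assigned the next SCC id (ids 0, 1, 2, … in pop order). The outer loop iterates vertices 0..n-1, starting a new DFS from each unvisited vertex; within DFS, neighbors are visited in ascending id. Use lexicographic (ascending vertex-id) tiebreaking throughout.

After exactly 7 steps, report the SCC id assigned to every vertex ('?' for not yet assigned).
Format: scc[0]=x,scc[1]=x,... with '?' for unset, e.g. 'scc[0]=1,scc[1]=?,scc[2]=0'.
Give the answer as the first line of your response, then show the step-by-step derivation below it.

scc[0]=1,scc[1]=0,scc[2]=0,scc[3]=0,scc[4]=2,scc[5]=3,scc[6]=0

step 1: low=(low[0]=0,low[1]=2,low[2]=1,low[3]=1,low[4]=?,low[5]=?,low[6]=3); scc=(scc[0]=?,scc[1]=?,scc[2]=?,scc[3]=?,scc[4]=?,scc[5]=?,scc[6]=?)
step 2: low=(low[0]=0,low[1]=2,low[2]=1,low[3]=1,low[4]=?,low[5]=?,low[6]=1); scc=(scc[0]=?,scc[1]=?,scc[2]=?,scc[3]=?,scc[4]=?,scc[5]=?,scc[6]=?)
step 3: low=(low[0]=0,low[1]=1,low[2]=1,low[3]=1,low[4]=?,low[5]=?,low[6]=1); scc=(scc[0]=?,scc[1]=?,scc[2]=?,scc[3]=?,scc[4]=?,scc[5]=?,scc[6]=?)
step 4: low=(low[0]=0,low[1]=1,low[2]=1,low[3]=1,low[4]=?,low[5]=?,low[6]=1); scc=(scc[0]=?,scc[1]=0,scc[2]=0,scc[3]=0,scc[4]=?,scc[5]=?,scc[6]=0)
step 5: low=(low[0]=0,low[1]=1,low[2]=1,low[3]=1,low[4]=?,low[5]=?,low[6]=1); scc=(scc[0]=1,scc[1]=0,scc[2]=0,scc[3]=0,scc[4]=?,scc[5]=?,scc[6]=0)
step 6: low=(low[0]=0,low[1]=1,low[2]=1,low[3]=1,low[4]=5,low[5]=?,low[6]=1); scc=(scc[0]=1,scc[1]=0,scc[2]=0,scc[3]=0,scc[4]=2,scc[5]=?,scc[6]=0)
step 7: low=(low[0]=0,low[1]=1,low[2]=1,low[3]=1,low[4]=5,low[5]=6,low[6]=1); scc=(scc[0]=1,scc[1]=0,scc[2]=0,scc[3]=0,scc[4]=2,scc[5]=3,scc[6]=0)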